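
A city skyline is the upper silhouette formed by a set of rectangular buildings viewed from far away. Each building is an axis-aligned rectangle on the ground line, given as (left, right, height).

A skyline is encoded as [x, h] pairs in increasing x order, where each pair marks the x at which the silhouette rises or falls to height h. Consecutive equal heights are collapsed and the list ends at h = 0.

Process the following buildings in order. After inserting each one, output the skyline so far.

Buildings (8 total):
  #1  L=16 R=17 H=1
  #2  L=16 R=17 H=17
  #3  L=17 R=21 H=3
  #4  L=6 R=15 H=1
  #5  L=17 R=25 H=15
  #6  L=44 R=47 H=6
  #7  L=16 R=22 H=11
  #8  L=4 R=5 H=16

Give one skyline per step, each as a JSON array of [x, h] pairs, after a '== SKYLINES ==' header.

== SKYLINES ==
[[16,1],[17,0]]
[[16,17],[17,0]]
[[16,17],[17,3],[21,0]]
[[6,1],[15,0],[16,17],[17,3],[21,0]]
[[6,1],[15,0],[16,17],[17,15],[25,0]]
[[6,1],[15,0],[16,17],[17,15],[25,0],[44,6],[47,0]]
[[6,1],[15,0],[16,17],[17,15],[25,0],[44,6],[47,0]]
[[4,16],[5,0],[6,1],[15,0],[16,17],[17,15],[25,0],[44,6],[47,0]]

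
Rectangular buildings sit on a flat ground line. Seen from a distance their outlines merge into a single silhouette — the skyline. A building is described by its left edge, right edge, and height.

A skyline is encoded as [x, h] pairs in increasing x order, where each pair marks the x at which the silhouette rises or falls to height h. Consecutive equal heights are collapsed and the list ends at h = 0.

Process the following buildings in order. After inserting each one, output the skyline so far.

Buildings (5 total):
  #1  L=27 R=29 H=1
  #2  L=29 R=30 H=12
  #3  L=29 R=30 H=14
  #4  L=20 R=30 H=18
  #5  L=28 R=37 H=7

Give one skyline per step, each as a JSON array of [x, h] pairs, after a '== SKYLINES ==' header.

== SKYLINES ==
[[27,1],[29,0]]
[[27,1],[29,12],[30,0]]
[[27,1],[29,14],[30,0]]
[[20,18],[30,0]]
[[20,18],[30,7],[37,0]]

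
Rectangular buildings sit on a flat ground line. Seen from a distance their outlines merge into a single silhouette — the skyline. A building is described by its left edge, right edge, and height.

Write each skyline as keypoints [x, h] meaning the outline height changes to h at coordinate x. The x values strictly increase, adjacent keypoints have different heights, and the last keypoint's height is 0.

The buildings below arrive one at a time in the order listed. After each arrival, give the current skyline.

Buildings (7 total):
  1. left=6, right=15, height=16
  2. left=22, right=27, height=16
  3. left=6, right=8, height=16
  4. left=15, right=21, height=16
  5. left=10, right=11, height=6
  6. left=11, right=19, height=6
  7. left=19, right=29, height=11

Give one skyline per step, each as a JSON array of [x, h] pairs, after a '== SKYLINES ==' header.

== SKYLINES ==
[[6,16],[15,0]]
[[6,16],[15,0],[22,16],[27,0]]
[[6,16],[15,0],[22,16],[27,0]]
[[6,16],[21,0],[22,16],[27,0]]
[[6,16],[21,0],[22,16],[27,0]]
[[6,16],[21,0],[22,16],[27,0]]
[[6,16],[21,11],[22,16],[27,11],[29,0]]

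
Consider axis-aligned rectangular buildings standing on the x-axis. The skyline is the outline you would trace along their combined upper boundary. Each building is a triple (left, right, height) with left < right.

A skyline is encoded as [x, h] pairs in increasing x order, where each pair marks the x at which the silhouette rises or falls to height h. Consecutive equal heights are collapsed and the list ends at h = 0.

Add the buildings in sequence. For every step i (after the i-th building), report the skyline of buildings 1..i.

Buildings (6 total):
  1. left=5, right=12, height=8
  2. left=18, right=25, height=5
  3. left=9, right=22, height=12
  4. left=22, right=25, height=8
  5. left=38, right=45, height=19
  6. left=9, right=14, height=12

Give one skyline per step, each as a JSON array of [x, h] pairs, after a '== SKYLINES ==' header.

== SKYLINES ==
[[5,8],[12,0]]
[[5,8],[12,0],[18,5],[25,0]]
[[5,8],[9,12],[22,5],[25,0]]
[[5,8],[9,12],[22,8],[25,0]]
[[5,8],[9,12],[22,8],[25,0],[38,19],[45,0]]
[[5,8],[9,12],[22,8],[25,0],[38,19],[45,0]]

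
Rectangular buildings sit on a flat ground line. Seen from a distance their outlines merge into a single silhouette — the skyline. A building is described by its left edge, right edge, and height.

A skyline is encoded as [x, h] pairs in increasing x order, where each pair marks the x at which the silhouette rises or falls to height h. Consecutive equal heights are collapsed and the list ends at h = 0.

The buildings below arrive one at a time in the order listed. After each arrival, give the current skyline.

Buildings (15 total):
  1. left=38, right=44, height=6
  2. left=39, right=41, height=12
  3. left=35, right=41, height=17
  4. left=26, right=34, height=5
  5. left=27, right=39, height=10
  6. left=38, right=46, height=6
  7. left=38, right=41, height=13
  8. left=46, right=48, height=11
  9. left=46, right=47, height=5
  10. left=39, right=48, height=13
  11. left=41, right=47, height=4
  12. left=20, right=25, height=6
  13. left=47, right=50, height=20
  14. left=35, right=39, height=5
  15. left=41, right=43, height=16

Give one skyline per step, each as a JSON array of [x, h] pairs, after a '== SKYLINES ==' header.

== SKYLINES ==
[[38,6],[44,0]]
[[38,6],[39,12],[41,6],[44,0]]
[[35,17],[41,6],[44,0]]
[[26,5],[34,0],[35,17],[41,6],[44,0]]
[[26,5],[27,10],[35,17],[41,6],[44,0]]
[[26,5],[27,10],[35,17],[41,6],[46,0]]
[[26,5],[27,10],[35,17],[41,6],[46,0]]
[[26,5],[27,10],[35,17],[41,6],[46,11],[48,0]]
[[26,5],[27,10],[35,17],[41,6],[46,11],[48,0]]
[[26,5],[27,10],[35,17],[41,13],[48,0]]
[[26,5],[27,10],[35,17],[41,13],[48,0]]
[[20,6],[25,0],[26,5],[27,10],[35,17],[41,13],[48,0]]
[[20,6],[25,0],[26,5],[27,10],[35,17],[41,13],[47,20],[50,0]]
[[20,6],[25,0],[26,5],[27,10],[35,17],[41,13],[47,20],[50,0]]
[[20,6],[25,0],[26,5],[27,10],[35,17],[41,16],[43,13],[47,20],[50,0]]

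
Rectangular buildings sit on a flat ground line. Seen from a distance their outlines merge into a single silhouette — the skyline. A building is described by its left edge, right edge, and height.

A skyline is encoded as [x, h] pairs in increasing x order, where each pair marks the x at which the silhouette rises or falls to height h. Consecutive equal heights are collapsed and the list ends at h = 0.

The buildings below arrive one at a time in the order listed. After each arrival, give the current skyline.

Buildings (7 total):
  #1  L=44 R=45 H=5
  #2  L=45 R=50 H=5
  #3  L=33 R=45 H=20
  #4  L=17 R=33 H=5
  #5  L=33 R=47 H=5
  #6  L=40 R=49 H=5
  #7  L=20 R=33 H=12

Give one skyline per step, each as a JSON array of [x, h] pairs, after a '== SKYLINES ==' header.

== SKYLINES ==
[[44,5],[45,0]]
[[44,5],[50,0]]
[[33,20],[45,5],[50,0]]
[[17,5],[33,20],[45,5],[50,0]]
[[17,5],[33,20],[45,5],[50,0]]
[[17,5],[33,20],[45,5],[50,0]]
[[17,5],[20,12],[33,20],[45,5],[50,0]]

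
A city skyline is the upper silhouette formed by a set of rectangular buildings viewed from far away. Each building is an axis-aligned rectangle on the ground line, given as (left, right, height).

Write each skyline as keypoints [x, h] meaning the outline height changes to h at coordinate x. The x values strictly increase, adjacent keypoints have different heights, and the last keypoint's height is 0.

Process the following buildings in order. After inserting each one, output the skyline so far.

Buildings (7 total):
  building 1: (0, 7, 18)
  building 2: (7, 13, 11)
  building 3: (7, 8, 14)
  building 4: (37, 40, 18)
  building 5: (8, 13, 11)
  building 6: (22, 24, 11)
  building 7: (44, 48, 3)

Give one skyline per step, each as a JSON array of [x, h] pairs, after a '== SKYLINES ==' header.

== SKYLINES ==
[[0,18],[7,0]]
[[0,18],[7,11],[13,0]]
[[0,18],[7,14],[8,11],[13,0]]
[[0,18],[7,14],[8,11],[13,0],[37,18],[40,0]]
[[0,18],[7,14],[8,11],[13,0],[37,18],[40,0]]
[[0,18],[7,14],[8,11],[13,0],[22,11],[24,0],[37,18],[40,0]]
[[0,18],[7,14],[8,11],[13,0],[22,11],[24,0],[37,18],[40,0],[44,3],[48,0]]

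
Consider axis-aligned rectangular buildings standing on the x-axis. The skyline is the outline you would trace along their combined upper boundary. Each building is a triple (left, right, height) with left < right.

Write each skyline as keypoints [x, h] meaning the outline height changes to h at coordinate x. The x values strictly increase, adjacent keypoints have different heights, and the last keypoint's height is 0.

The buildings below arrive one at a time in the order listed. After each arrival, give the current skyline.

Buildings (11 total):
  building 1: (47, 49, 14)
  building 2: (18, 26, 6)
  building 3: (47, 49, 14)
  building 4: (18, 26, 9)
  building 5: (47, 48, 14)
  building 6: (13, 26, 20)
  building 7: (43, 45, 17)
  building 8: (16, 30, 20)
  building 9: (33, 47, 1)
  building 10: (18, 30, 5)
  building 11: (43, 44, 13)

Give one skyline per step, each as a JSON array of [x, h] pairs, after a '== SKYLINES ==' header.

== SKYLINES ==
[[47,14],[49,0]]
[[18,6],[26,0],[47,14],[49,0]]
[[18,6],[26,0],[47,14],[49,0]]
[[18,9],[26,0],[47,14],[49,0]]
[[18,9],[26,0],[47,14],[49,0]]
[[13,20],[26,0],[47,14],[49,0]]
[[13,20],[26,0],[43,17],[45,0],[47,14],[49,0]]
[[13,20],[30,0],[43,17],[45,0],[47,14],[49,0]]
[[13,20],[30,0],[33,1],[43,17],[45,1],[47,14],[49,0]]
[[13,20],[30,0],[33,1],[43,17],[45,1],[47,14],[49,0]]
[[13,20],[30,0],[33,1],[43,17],[45,1],[47,14],[49,0]]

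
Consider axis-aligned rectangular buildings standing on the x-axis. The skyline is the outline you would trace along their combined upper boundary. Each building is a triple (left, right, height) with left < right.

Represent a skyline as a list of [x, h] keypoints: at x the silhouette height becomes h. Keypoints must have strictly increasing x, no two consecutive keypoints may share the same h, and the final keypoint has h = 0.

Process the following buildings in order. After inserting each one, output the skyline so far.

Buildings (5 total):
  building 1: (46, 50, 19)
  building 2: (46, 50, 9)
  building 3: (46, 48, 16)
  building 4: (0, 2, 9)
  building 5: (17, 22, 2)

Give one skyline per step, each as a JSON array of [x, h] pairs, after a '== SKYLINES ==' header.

== SKYLINES ==
[[46,19],[50,0]]
[[46,19],[50,0]]
[[46,19],[50,0]]
[[0,9],[2,0],[46,19],[50,0]]
[[0,9],[2,0],[17,2],[22,0],[46,19],[50,0]]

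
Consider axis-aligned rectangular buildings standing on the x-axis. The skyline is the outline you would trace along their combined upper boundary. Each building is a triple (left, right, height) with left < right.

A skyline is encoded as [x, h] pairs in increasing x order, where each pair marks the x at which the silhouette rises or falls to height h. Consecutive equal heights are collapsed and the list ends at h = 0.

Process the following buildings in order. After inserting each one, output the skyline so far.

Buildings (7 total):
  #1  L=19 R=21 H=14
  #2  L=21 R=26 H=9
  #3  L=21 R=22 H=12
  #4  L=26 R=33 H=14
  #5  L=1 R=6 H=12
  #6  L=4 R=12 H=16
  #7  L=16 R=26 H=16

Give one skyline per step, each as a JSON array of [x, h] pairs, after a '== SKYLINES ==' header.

== SKYLINES ==
[[19,14],[21,0]]
[[19,14],[21,9],[26,0]]
[[19,14],[21,12],[22,9],[26,0]]
[[19,14],[21,12],[22,9],[26,14],[33,0]]
[[1,12],[6,0],[19,14],[21,12],[22,9],[26,14],[33,0]]
[[1,12],[4,16],[12,0],[19,14],[21,12],[22,9],[26,14],[33,0]]
[[1,12],[4,16],[12,0],[16,16],[26,14],[33,0]]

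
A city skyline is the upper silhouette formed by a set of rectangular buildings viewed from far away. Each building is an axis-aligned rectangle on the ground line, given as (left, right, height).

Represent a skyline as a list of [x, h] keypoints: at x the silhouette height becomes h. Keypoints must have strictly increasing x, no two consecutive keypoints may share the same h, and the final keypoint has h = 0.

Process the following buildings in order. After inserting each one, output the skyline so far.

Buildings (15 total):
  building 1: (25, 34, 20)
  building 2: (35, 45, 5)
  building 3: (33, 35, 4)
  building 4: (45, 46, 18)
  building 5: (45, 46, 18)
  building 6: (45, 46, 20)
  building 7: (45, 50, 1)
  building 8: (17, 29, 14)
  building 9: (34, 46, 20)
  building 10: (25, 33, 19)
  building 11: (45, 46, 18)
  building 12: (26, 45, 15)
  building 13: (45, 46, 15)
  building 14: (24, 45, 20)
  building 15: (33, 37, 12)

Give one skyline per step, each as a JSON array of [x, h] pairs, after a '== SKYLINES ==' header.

== SKYLINES ==
[[25,20],[34,0]]
[[25,20],[34,0],[35,5],[45,0]]
[[25,20],[34,4],[35,5],[45,0]]
[[25,20],[34,4],[35,5],[45,18],[46,0]]
[[25,20],[34,4],[35,5],[45,18],[46,0]]
[[25,20],[34,4],[35,5],[45,20],[46,0]]
[[25,20],[34,4],[35,5],[45,20],[46,1],[50,0]]
[[17,14],[25,20],[34,4],[35,5],[45,20],[46,1],[50,0]]
[[17,14],[25,20],[46,1],[50,0]]
[[17,14],[25,20],[46,1],[50,0]]
[[17,14],[25,20],[46,1],[50,0]]
[[17,14],[25,20],[46,1],[50,0]]
[[17,14],[25,20],[46,1],[50,0]]
[[17,14],[24,20],[46,1],[50,0]]
[[17,14],[24,20],[46,1],[50,0]]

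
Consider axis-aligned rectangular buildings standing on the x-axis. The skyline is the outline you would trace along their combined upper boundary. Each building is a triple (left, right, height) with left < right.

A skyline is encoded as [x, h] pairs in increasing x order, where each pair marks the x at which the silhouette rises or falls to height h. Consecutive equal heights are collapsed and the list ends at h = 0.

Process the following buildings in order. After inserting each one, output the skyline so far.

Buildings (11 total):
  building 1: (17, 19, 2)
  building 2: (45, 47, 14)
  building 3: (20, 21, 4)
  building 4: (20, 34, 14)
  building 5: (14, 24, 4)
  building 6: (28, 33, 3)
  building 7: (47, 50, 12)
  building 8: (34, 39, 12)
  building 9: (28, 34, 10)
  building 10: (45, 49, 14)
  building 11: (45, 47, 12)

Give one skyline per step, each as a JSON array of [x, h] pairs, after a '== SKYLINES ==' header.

== SKYLINES ==
[[17,2],[19,0]]
[[17,2],[19,0],[45,14],[47,0]]
[[17,2],[19,0],[20,4],[21,0],[45,14],[47,0]]
[[17,2],[19,0],[20,14],[34,0],[45,14],[47,0]]
[[14,4],[20,14],[34,0],[45,14],[47,0]]
[[14,4],[20,14],[34,0],[45,14],[47,0]]
[[14,4],[20,14],[34,0],[45,14],[47,12],[50,0]]
[[14,4],[20,14],[34,12],[39,0],[45,14],[47,12],[50,0]]
[[14,4],[20,14],[34,12],[39,0],[45,14],[47,12],[50,0]]
[[14,4],[20,14],[34,12],[39,0],[45,14],[49,12],[50,0]]
[[14,4],[20,14],[34,12],[39,0],[45,14],[49,12],[50,0]]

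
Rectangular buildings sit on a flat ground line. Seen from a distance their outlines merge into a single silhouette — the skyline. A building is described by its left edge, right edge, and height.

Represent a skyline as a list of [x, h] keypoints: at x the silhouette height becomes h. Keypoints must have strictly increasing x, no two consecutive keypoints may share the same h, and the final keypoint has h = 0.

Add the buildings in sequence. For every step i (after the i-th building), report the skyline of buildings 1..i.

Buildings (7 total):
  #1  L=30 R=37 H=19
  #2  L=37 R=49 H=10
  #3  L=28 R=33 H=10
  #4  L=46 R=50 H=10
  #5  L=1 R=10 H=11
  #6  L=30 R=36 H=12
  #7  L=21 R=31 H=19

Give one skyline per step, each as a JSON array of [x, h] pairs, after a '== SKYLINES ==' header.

== SKYLINES ==
[[30,19],[37,0]]
[[30,19],[37,10],[49,0]]
[[28,10],[30,19],[37,10],[49,0]]
[[28,10],[30,19],[37,10],[50,0]]
[[1,11],[10,0],[28,10],[30,19],[37,10],[50,0]]
[[1,11],[10,0],[28,10],[30,19],[37,10],[50,0]]
[[1,11],[10,0],[21,19],[37,10],[50,0]]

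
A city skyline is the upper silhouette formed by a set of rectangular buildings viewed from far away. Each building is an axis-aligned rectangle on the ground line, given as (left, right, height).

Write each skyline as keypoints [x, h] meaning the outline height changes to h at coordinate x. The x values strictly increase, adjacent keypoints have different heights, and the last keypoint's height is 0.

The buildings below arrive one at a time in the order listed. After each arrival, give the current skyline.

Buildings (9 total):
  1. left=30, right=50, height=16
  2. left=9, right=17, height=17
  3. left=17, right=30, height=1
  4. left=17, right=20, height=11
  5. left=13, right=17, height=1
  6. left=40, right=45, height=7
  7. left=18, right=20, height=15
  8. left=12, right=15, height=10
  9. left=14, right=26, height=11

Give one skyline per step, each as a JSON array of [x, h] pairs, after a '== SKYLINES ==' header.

== SKYLINES ==
[[30,16],[50,0]]
[[9,17],[17,0],[30,16],[50,0]]
[[9,17],[17,1],[30,16],[50,0]]
[[9,17],[17,11],[20,1],[30,16],[50,0]]
[[9,17],[17,11],[20,1],[30,16],[50,0]]
[[9,17],[17,11],[20,1],[30,16],[50,0]]
[[9,17],[17,11],[18,15],[20,1],[30,16],[50,0]]
[[9,17],[17,11],[18,15],[20,1],[30,16],[50,0]]
[[9,17],[17,11],[18,15],[20,11],[26,1],[30,16],[50,0]]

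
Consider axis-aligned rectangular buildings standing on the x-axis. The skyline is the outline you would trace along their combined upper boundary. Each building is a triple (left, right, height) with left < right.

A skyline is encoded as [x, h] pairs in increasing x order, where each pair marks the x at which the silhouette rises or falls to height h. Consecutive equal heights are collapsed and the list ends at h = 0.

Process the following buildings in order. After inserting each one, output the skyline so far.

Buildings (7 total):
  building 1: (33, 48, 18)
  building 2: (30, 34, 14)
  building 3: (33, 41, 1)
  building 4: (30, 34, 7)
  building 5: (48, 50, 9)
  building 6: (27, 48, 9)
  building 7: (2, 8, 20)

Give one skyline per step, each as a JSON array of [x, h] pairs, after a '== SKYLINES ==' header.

== SKYLINES ==
[[33,18],[48,0]]
[[30,14],[33,18],[48,0]]
[[30,14],[33,18],[48,0]]
[[30,14],[33,18],[48,0]]
[[30,14],[33,18],[48,9],[50,0]]
[[27,9],[30,14],[33,18],[48,9],[50,0]]
[[2,20],[8,0],[27,9],[30,14],[33,18],[48,9],[50,0]]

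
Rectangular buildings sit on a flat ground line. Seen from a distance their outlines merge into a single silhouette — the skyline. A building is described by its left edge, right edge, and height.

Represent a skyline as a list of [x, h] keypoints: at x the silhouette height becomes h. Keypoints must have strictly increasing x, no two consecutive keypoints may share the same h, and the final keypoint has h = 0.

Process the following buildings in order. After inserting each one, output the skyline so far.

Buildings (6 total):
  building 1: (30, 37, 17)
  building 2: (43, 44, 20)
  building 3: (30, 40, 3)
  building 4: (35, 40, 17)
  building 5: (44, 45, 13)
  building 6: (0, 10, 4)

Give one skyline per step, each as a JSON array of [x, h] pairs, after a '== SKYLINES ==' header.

== SKYLINES ==
[[30,17],[37,0]]
[[30,17],[37,0],[43,20],[44,0]]
[[30,17],[37,3],[40,0],[43,20],[44,0]]
[[30,17],[40,0],[43,20],[44,0]]
[[30,17],[40,0],[43,20],[44,13],[45,0]]
[[0,4],[10,0],[30,17],[40,0],[43,20],[44,13],[45,0]]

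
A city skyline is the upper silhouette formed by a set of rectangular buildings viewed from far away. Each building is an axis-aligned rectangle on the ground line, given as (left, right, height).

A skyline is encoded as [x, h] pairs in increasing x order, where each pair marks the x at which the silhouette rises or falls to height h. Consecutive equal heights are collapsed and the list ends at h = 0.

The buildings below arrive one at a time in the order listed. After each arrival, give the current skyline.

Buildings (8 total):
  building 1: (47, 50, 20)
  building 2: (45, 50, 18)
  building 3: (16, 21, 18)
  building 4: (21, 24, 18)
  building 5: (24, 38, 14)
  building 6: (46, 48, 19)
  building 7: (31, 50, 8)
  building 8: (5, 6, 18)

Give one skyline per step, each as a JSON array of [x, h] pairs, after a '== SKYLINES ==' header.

== SKYLINES ==
[[47,20],[50,0]]
[[45,18],[47,20],[50,0]]
[[16,18],[21,0],[45,18],[47,20],[50,0]]
[[16,18],[24,0],[45,18],[47,20],[50,0]]
[[16,18],[24,14],[38,0],[45,18],[47,20],[50,0]]
[[16,18],[24,14],[38,0],[45,18],[46,19],[47,20],[50,0]]
[[16,18],[24,14],[38,8],[45,18],[46,19],[47,20],[50,0]]
[[5,18],[6,0],[16,18],[24,14],[38,8],[45,18],[46,19],[47,20],[50,0]]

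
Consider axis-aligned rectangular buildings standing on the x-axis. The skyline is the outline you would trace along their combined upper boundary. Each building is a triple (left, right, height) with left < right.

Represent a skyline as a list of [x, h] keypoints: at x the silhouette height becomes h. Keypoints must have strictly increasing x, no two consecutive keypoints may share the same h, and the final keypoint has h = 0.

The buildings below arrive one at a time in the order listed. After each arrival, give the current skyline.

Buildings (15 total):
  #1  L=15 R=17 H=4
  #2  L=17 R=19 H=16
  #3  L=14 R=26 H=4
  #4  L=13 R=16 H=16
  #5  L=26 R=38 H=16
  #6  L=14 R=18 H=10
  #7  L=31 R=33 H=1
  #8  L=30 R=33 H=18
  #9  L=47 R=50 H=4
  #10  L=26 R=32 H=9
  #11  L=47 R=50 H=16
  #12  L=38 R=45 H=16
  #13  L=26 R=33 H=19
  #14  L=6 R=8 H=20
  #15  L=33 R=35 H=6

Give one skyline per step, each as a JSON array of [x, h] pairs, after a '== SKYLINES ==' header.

== SKYLINES ==
[[15,4],[17,0]]
[[15,4],[17,16],[19,0]]
[[14,4],[17,16],[19,4],[26,0]]
[[13,16],[16,4],[17,16],[19,4],[26,0]]
[[13,16],[16,4],[17,16],[19,4],[26,16],[38,0]]
[[13,16],[16,10],[17,16],[19,4],[26,16],[38,0]]
[[13,16],[16,10],[17,16],[19,4],[26,16],[38,0]]
[[13,16],[16,10],[17,16],[19,4],[26,16],[30,18],[33,16],[38,0]]
[[13,16],[16,10],[17,16],[19,4],[26,16],[30,18],[33,16],[38,0],[47,4],[50,0]]
[[13,16],[16,10],[17,16],[19,4],[26,16],[30,18],[33,16],[38,0],[47,4],[50,0]]
[[13,16],[16,10],[17,16],[19,4],[26,16],[30,18],[33,16],[38,0],[47,16],[50,0]]
[[13,16],[16,10],[17,16],[19,4],[26,16],[30,18],[33,16],[45,0],[47,16],[50,0]]
[[13,16],[16,10],[17,16],[19,4],[26,19],[33,16],[45,0],[47,16],[50,0]]
[[6,20],[8,0],[13,16],[16,10],[17,16],[19,4],[26,19],[33,16],[45,0],[47,16],[50,0]]
[[6,20],[8,0],[13,16],[16,10],[17,16],[19,4],[26,19],[33,16],[45,0],[47,16],[50,0]]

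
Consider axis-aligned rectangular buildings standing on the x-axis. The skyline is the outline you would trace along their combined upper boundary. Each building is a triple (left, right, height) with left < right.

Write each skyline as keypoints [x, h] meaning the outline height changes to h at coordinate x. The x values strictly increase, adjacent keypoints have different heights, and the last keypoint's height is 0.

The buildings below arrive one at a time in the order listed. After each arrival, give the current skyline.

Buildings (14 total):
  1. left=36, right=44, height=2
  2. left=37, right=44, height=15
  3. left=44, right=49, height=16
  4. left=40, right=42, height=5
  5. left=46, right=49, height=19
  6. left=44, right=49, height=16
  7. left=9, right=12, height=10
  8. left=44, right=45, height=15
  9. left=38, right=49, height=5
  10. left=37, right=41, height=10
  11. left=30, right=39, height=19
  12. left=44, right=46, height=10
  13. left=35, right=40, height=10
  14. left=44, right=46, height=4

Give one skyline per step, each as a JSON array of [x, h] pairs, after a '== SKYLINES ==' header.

== SKYLINES ==
[[36,2],[44,0]]
[[36,2],[37,15],[44,0]]
[[36,2],[37,15],[44,16],[49,0]]
[[36,2],[37,15],[44,16],[49,0]]
[[36,2],[37,15],[44,16],[46,19],[49,0]]
[[36,2],[37,15],[44,16],[46,19],[49,0]]
[[9,10],[12,0],[36,2],[37,15],[44,16],[46,19],[49,0]]
[[9,10],[12,0],[36,2],[37,15],[44,16],[46,19],[49,0]]
[[9,10],[12,0],[36,2],[37,15],[44,16],[46,19],[49,0]]
[[9,10],[12,0],[36,2],[37,15],[44,16],[46,19],[49,0]]
[[9,10],[12,0],[30,19],[39,15],[44,16],[46,19],[49,0]]
[[9,10],[12,0],[30,19],[39,15],[44,16],[46,19],[49,0]]
[[9,10],[12,0],[30,19],[39,15],[44,16],[46,19],[49,0]]
[[9,10],[12,0],[30,19],[39,15],[44,16],[46,19],[49,0]]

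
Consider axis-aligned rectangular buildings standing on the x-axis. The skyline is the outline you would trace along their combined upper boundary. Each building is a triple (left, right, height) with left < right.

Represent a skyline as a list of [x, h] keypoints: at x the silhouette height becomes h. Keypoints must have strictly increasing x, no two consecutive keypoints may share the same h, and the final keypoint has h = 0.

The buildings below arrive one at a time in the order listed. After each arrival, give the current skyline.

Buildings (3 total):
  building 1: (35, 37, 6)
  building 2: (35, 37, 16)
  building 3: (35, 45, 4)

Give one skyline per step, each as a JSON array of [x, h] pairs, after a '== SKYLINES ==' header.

== SKYLINES ==
[[35,6],[37,0]]
[[35,16],[37,0]]
[[35,16],[37,4],[45,0]]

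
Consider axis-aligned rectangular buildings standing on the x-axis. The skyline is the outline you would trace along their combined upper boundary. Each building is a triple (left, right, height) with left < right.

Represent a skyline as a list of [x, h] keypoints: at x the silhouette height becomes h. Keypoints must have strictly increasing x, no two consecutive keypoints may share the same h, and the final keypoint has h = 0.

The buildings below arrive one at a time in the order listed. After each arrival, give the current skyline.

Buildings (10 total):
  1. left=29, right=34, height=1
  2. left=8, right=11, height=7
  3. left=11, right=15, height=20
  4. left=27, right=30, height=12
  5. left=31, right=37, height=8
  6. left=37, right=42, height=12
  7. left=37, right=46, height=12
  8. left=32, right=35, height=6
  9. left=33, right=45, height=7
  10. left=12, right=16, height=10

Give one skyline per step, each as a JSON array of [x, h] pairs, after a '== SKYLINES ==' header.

== SKYLINES ==
[[29,1],[34,0]]
[[8,7],[11,0],[29,1],[34,0]]
[[8,7],[11,20],[15,0],[29,1],[34,0]]
[[8,7],[11,20],[15,0],[27,12],[30,1],[34,0]]
[[8,7],[11,20],[15,0],[27,12],[30,1],[31,8],[37,0]]
[[8,7],[11,20],[15,0],[27,12],[30,1],[31,8],[37,12],[42,0]]
[[8,7],[11,20],[15,0],[27,12],[30,1],[31,8],[37,12],[46,0]]
[[8,7],[11,20],[15,0],[27,12],[30,1],[31,8],[37,12],[46,0]]
[[8,7],[11,20],[15,0],[27,12],[30,1],[31,8],[37,12],[46,0]]
[[8,7],[11,20],[15,10],[16,0],[27,12],[30,1],[31,8],[37,12],[46,0]]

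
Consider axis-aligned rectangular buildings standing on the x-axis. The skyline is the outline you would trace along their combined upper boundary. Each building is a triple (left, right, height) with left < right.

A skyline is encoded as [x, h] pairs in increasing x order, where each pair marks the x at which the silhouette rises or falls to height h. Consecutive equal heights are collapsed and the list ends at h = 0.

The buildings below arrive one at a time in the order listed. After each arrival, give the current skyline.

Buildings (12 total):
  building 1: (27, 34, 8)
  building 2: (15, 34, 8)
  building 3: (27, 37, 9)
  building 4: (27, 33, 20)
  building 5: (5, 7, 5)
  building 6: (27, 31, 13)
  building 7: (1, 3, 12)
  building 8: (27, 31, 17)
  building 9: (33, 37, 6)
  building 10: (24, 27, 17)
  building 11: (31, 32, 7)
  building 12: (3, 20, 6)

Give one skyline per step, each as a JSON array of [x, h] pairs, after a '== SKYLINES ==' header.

== SKYLINES ==
[[27,8],[34,0]]
[[15,8],[34,0]]
[[15,8],[27,9],[37,0]]
[[15,8],[27,20],[33,9],[37,0]]
[[5,5],[7,0],[15,8],[27,20],[33,9],[37,0]]
[[5,5],[7,0],[15,8],[27,20],[33,9],[37,0]]
[[1,12],[3,0],[5,5],[7,0],[15,8],[27,20],[33,9],[37,0]]
[[1,12],[3,0],[5,5],[7,0],[15,8],[27,20],[33,9],[37,0]]
[[1,12],[3,0],[5,5],[7,0],[15,8],[27,20],[33,9],[37,0]]
[[1,12],[3,0],[5,5],[7,0],[15,8],[24,17],[27,20],[33,9],[37,0]]
[[1,12],[3,0],[5,5],[7,0],[15,8],[24,17],[27,20],[33,9],[37,0]]
[[1,12],[3,6],[15,8],[24,17],[27,20],[33,9],[37,0]]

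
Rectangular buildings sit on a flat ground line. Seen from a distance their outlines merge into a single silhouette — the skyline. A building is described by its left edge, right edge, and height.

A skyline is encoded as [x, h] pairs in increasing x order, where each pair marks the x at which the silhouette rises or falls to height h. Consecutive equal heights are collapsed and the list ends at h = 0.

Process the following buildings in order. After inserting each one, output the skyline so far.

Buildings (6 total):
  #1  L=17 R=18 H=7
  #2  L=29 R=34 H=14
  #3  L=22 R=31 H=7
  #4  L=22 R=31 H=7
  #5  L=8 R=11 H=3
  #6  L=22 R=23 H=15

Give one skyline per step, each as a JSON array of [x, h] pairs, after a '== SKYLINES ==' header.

== SKYLINES ==
[[17,7],[18,0]]
[[17,7],[18,0],[29,14],[34,0]]
[[17,7],[18,0],[22,7],[29,14],[34,0]]
[[17,7],[18,0],[22,7],[29,14],[34,0]]
[[8,3],[11,0],[17,7],[18,0],[22,7],[29,14],[34,0]]
[[8,3],[11,0],[17,7],[18,0],[22,15],[23,7],[29,14],[34,0]]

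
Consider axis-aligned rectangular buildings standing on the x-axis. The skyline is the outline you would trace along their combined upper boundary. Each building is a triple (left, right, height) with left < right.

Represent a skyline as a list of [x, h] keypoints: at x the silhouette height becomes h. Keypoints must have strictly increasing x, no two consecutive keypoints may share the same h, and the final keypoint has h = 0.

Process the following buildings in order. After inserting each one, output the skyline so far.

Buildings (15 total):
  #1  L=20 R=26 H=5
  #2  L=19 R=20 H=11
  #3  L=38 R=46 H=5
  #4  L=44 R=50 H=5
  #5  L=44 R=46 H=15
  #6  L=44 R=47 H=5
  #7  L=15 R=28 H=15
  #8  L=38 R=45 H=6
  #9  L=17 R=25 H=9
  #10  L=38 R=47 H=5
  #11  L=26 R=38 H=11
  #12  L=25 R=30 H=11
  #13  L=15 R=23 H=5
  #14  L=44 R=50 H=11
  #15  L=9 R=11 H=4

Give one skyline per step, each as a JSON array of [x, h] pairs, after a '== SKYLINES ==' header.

== SKYLINES ==
[[20,5],[26,0]]
[[19,11],[20,5],[26,0]]
[[19,11],[20,5],[26,0],[38,5],[46,0]]
[[19,11],[20,5],[26,0],[38,5],[50,0]]
[[19,11],[20,5],[26,0],[38,5],[44,15],[46,5],[50,0]]
[[19,11],[20,5],[26,0],[38,5],[44,15],[46,5],[50,0]]
[[15,15],[28,0],[38,5],[44,15],[46,5],[50,0]]
[[15,15],[28,0],[38,6],[44,15],[46,5],[50,0]]
[[15,15],[28,0],[38,6],[44,15],[46,5],[50,0]]
[[15,15],[28,0],[38,6],[44,15],[46,5],[50,0]]
[[15,15],[28,11],[38,6],[44,15],[46,5],[50,0]]
[[15,15],[28,11],[38,6],[44,15],[46,5],[50,0]]
[[15,15],[28,11],[38,6],[44,15],[46,5],[50,0]]
[[15,15],[28,11],[38,6],[44,15],[46,11],[50,0]]
[[9,4],[11,0],[15,15],[28,11],[38,6],[44,15],[46,11],[50,0]]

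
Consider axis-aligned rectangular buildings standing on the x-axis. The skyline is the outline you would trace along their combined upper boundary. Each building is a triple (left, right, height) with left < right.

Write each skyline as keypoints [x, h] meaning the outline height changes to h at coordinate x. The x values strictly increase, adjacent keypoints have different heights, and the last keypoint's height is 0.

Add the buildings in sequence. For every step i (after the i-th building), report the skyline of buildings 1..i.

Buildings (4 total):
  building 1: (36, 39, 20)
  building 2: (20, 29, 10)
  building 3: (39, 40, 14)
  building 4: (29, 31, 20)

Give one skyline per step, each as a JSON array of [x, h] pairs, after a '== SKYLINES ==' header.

== SKYLINES ==
[[36,20],[39,0]]
[[20,10],[29,0],[36,20],[39,0]]
[[20,10],[29,0],[36,20],[39,14],[40,0]]
[[20,10],[29,20],[31,0],[36,20],[39,14],[40,0]]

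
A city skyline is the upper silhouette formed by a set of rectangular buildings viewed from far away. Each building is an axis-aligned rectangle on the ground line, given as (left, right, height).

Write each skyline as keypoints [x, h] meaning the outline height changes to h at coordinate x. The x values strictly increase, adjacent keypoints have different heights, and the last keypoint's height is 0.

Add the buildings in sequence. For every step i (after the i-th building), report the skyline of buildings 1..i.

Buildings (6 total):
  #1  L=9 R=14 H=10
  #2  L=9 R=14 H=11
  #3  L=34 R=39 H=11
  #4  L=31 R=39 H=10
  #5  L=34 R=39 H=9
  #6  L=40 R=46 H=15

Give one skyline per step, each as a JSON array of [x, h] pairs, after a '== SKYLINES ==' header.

== SKYLINES ==
[[9,10],[14,0]]
[[9,11],[14,0]]
[[9,11],[14,0],[34,11],[39,0]]
[[9,11],[14,0],[31,10],[34,11],[39,0]]
[[9,11],[14,0],[31,10],[34,11],[39,0]]
[[9,11],[14,0],[31,10],[34,11],[39,0],[40,15],[46,0]]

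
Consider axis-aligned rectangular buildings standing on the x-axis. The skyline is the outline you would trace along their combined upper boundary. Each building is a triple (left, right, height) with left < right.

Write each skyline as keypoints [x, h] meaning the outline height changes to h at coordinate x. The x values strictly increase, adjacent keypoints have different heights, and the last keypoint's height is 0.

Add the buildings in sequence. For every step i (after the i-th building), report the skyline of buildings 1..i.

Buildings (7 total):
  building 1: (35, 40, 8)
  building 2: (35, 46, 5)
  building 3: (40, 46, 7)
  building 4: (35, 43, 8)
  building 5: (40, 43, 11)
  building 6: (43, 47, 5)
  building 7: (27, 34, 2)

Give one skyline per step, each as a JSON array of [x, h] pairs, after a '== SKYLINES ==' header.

== SKYLINES ==
[[35,8],[40,0]]
[[35,8],[40,5],[46,0]]
[[35,8],[40,7],[46,0]]
[[35,8],[43,7],[46,0]]
[[35,8],[40,11],[43,7],[46,0]]
[[35,8],[40,11],[43,7],[46,5],[47,0]]
[[27,2],[34,0],[35,8],[40,11],[43,7],[46,5],[47,0]]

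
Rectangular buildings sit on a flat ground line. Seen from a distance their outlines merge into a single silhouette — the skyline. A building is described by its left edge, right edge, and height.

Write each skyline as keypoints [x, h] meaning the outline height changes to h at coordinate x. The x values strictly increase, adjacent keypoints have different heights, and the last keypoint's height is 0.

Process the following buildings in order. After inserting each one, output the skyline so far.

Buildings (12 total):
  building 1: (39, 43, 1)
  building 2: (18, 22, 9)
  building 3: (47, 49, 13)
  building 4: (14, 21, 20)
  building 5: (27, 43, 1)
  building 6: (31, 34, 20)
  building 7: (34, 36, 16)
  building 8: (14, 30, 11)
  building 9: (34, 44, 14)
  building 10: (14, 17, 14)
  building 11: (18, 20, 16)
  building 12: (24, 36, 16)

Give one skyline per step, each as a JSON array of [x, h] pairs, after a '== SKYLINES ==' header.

== SKYLINES ==
[[39,1],[43,0]]
[[18,9],[22,0],[39,1],[43,0]]
[[18,9],[22,0],[39,1],[43,0],[47,13],[49,0]]
[[14,20],[21,9],[22,0],[39,1],[43,0],[47,13],[49,0]]
[[14,20],[21,9],[22,0],[27,1],[43,0],[47,13],[49,0]]
[[14,20],[21,9],[22,0],[27,1],[31,20],[34,1],[43,0],[47,13],[49,0]]
[[14,20],[21,9],[22,0],[27,1],[31,20],[34,16],[36,1],[43,0],[47,13],[49,0]]
[[14,20],[21,11],[30,1],[31,20],[34,16],[36,1],[43,0],[47,13],[49,0]]
[[14,20],[21,11],[30,1],[31,20],[34,16],[36,14],[44,0],[47,13],[49,0]]
[[14,20],[21,11],[30,1],[31,20],[34,16],[36,14],[44,0],[47,13],[49,0]]
[[14,20],[21,11],[30,1],[31,20],[34,16],[36,14],[44,0],[47,13],[49,0]]
[[14,20],[21,11],[24,16],[31,20],[34,16],[36,14],[44,0],[47,13],[49,0]]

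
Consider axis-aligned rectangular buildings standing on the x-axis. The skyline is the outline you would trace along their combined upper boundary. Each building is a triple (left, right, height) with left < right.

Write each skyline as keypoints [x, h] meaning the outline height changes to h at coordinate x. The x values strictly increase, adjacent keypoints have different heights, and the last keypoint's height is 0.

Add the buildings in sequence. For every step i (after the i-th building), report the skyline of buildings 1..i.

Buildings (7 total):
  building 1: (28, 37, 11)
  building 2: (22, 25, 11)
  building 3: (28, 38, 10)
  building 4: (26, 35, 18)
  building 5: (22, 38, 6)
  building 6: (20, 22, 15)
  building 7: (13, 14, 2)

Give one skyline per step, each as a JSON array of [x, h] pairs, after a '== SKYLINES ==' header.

== SKYLINES ==
[[28,11],[37,0]]
[[22,11],[25,0],[28,11],[37,0]]
[[22,11],[25,0],[28,11],[37,10],[38,0]]
[[22,11],[25,0],[26,18],[35,11],[37,10],[38,0]]
[[22,11],[25,6],[26,18],[35,11],[37,10],[38,0]]
[[20,15],[22,11],[25,6],[26,18],[35,11],[37,10],[38,0]]
[[13,2],[14,0],[20,15],[22,11],[25,6],[26,18],[35,11],[37,10],[38,0]]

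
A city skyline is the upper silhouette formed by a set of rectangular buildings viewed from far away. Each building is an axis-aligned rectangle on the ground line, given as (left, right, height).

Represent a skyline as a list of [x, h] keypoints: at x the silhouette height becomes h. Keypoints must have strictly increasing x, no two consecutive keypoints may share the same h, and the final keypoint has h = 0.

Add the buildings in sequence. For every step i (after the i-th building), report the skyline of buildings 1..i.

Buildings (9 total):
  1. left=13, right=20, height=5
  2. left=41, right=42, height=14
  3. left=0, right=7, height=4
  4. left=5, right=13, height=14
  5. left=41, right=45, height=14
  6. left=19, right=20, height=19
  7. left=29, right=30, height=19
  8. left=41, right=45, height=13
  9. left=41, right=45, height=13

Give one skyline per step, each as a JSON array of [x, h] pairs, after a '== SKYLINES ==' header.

== SKYLINES ==
[[13,5],[20,0]]
[[13,5],[20,0],[41,14],[42,0]]
[[0,4],[7,0],[13,5],[20,0],[41,14],[42,0]]
[[0,4],[5,14],[13,5],[20,0],[41,14],[42,0]]
[[0,4],[5,14],[13,5],[20,0],[41,14],[45,0]]
[[0,4],[5,14],[13,5],[19,19],[20,0],[41,14],[45,0]]
[[0,4],[5,14],[13,5],[19,19],[20,0],[29,19],[30,0],[41,14],[45,0]]
[[0,4],[5,14],[13,5],[19,19],[20,0],[29,19],[30,0],[41,14],[45,0]]
[[0,4],[5,14],[13,5],[19,19],[20,0],[29,19],[30,0],[41,14],[45,0]]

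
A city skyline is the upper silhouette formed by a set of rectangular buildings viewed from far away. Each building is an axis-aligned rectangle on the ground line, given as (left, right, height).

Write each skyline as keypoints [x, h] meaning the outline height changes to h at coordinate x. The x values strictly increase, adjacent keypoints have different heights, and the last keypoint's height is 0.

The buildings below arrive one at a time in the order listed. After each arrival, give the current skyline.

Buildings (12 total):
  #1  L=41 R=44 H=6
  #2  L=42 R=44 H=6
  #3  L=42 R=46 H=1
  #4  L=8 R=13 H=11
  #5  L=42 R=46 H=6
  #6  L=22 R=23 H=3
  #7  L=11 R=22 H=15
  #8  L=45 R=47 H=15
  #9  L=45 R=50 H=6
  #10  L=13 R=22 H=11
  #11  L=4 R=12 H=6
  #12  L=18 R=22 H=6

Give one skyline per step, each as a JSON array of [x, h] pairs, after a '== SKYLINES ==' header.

== SKYLINES ==
[[41,6],[44,0]]
[[41,6],[44,0]]
[[41,6],[44,1],[46,0]]
[[8,11],[13,0],[41,6],[44,1],[46,0]]
[[8,11],[13,0],[41,6],[46,0]]
[[8,11],[13,0],[22,3],[23,0],[41,6],[46,0]]
[[8,11],[11,15],[22,3],[23,0],[41,6],[46,0]]
[[8,11],[11,15],[22,3],[23,0],[41,6],[45,15],[47,0]]
[[8,11],[11,15],[22,3],[23,0],[41,6],[45,15],[47,6],[50,0]]
[[8,11],[11,15],[22,3],[23,0],[41,6],[45,15],[47,6],[50,0]]
[[4,6],[8,11],[11,15],[22,3],[23,0],[41,6],[45,15],[47,6],[50,0]]
[[4,6],[8,11],[11,15],[22,3],[23,0],[41,6],[45,15],[47,6],[50,0]]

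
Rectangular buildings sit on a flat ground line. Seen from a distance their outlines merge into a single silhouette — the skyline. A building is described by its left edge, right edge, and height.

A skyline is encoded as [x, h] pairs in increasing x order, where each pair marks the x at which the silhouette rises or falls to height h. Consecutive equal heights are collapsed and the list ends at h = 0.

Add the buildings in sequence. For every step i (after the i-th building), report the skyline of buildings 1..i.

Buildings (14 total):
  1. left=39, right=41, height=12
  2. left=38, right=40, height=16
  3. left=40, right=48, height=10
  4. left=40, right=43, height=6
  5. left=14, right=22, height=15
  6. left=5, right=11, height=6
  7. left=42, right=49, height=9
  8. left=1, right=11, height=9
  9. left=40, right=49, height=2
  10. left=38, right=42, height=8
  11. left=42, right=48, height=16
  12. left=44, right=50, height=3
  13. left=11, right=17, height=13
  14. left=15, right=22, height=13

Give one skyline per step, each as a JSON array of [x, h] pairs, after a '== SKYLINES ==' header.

== SKYLINES ==
[[39,12],[41,0]]
[[38,16],[40,12],[41,0]]
[[38,16],[40,12],[41,10],[48,0]]
[[38,16],[40,12],[41,10],[48,0]]
[[14,15],[22,0],[38,16],[40,12],[41,10],[48,0]]
[[5,6],[11,0],[14,15],[22,0],[38,16],[40,12],[41,10],[48,0]]
[[5,6],[11,0],[14,15],[22,0],[38,16],[40,12],[41,10],[48,9],[49,0]]
[[1,9],[11,0],[14,15],[22,0],[38,16],[40,12],[41,10],[48,9],[49,0]]
[[1,9],[11,0],[14,15],[22,0],[38,16],[40,12],[41,10],[48,9],[49,0]]
[[1,9],[11,0],[14,15],[22,0],[38,16],[40,12],[41,10],[48,9],[49,0]]
[[1,9],[11,0],[14,15],[22,0],[38,16],[40,12],[41,10],[42,16],[48,9],[49,0]]
[[1,9],[11,0],[14,15],[22,0],[38,16],[40,12],[41,10],[42,16],[48,9],[49,3],[50,0]]
[[1,9],[11,13],[14,15],[22,0],[38,16],[40,12],[41,10],[42,16],[48,9],[49,3],[50,0]]
[[1,9],[11,13],[14,15],[22,0],[38,16],[40,12],[41,10],[42,16],[48,9],[49,3],[50,0]]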